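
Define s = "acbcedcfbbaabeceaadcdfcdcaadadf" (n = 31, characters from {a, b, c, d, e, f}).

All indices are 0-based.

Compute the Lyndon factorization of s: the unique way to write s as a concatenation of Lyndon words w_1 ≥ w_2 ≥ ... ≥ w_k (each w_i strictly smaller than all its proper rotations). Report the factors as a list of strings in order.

emit factor 1: 'acbcedcfbb' (i=0, period=10)
emit factor 2: 'aabeceaadcdfcdcaadadf' (i=10, period=21)

["acbcedcfbb", "aabeceaadcdfcdcaadadf"]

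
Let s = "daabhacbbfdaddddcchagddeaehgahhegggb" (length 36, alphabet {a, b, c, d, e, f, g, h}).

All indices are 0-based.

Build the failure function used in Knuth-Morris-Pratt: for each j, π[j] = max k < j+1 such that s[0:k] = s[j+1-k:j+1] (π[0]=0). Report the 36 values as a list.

π[0] = 0
j=1 s[j]='a': π[1]=0 (border '')
j=2 s[j]='a': π[2]=0 (border '')
j=3 s[j]='b': π[3]=0 (border '')
j=4 s[j]='h': π[4]=0 (border '')
j=5 s[j]='a': π[5]=0 (border '')
j=6 s[j]='c': π[6]=0 (border '')
j=7 s[j]='b': π[7]=0 (border '')
j=8 s[j]='b': π[8]=0 (border '')
j=9 s[j]='f': π[9]=0 (border '')
j=10 s[j]='d': π[10]=1 (border 'd')
j=11 s[j]='a': π[11]=2 (border 'da')
j=12 s[j]='d': k: 2→0; π[12]=1 (border 'd')
j=13 s[j]='d': k: 1→0; π[13]=1 (border 'd')
j=14 s[j]='d': k: 1→0; π[14]=1 (border 'd')
j=15 s[j]='d': k: 1→0; π[15]=1 (border 'd')
j=16 s[j]='c': k: 1→0; π[16]=0 (border '')
j=17 s[j]='c': π[17]=0 (border '')
j=18 s[j]='h': π[18]=0 (border '')
j=19 s[j]='a': π[19]=0 (border '')
j=20 s[j]='g': π[20]=0 (border '')
j=21 s[j]='d': π[21]=1 (border 'd')
j=22 s[j]='d': k: 1→0; π[22]=1 (border 'd')
j=23 s[j]='e': k: 1→0; π[23]=0 (border '')
j=24 s[j]='a': π[24]=0 (border '')
j=25 s[j]='e': π[25]=0 (border '')
j=26 s[j]='h': π[26]=0 (border '')
j=27 s[j]='g': π[27]=0 (border '')
j=28 s[j]='a': π[28]=0 (border '')
j=29 s[j]='h': π[29]=0 (border '')
j=30 s[j]='h': π[30]=0 (border '')
j=31 s[j]='e': π[31]=0 (border '')
j=32 s[j]='g': π[32]=0 (border '')
j=33 s[j]='g': π[33]=0 (border '')
j=34 s[j]='g': π[34]=0 (border '')
j=35 s[j]='b': π[35]=0 (border '')

[0, 0, 0, 0, 0, 0, 0, 0, 0, 0, 1, 2, 1, 1, 1, 1, 0, 0, 0, 0, 0, 1, 1, 0, 0, 0, 0, 0, 0, 0, 0, 0, 0, 0, 0, 0]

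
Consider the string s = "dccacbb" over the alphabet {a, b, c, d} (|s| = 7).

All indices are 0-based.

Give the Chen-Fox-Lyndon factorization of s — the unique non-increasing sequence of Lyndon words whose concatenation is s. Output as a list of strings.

["d", "c", "c", "acbb"]

emit factor 1: 'd' (i=0, period=1)
emit factor 2: 'c' (i=1, period=1)
emit factor 3: 'c' (i=2, period=1)
emit factor 4: 'acbb' (i=3, period=4)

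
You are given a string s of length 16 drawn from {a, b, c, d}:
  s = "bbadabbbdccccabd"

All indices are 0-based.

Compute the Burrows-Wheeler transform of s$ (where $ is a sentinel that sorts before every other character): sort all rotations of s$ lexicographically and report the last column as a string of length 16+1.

rank  rotation           last
    0  $bbadabbbdccccabd  d
    1  abbbdccccabd$bbad  d
    2  abd$bbadabbbdcccc  c
    3  adabbbdccccabd$bb  b
    4  badabbbdccccabd$b  b
    5  bbadabbbdccccabd$  $
    6  bbbdccccabd$bbada  a
    7  bbdccccabd$bbadab  b
    8  bd$bbadabbbdcccca  a
    9  bdccccabd$bbadabb  b
   10  cabd$bbadabbbdccc  c
   11  ccabd$bbadabbbdcc  c
   12  cccabd$bbadabbbdc  c
   13  ccccabd$bbadabbbd  d
   14  d$bbadabbbdccccab  b
   15  dabbbdccccabd$bba  a
   16  dccccabd$bbadabbb  b

ddcbb$ababcccdbab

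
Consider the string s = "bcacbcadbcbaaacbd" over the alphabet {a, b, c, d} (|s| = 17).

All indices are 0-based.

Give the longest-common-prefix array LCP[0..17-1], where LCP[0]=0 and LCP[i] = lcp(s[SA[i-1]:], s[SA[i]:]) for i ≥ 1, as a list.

[0, 2, 1, 3, 1, 0, 1, 3, 2, 1, 0, 2, 1, 2, 2, 0, 1]

rank | idx | suffix
   0 |  11 | aaacbd
   1 |  12 | aacbd
   2 |   2 | acbcadbcbaaacbd
   3 |  13 | acbd
   4 |   6 | adbcbaaacbd
   5 |  10 | baaacbd
   6 |   0 | bcacbcadbcbaaacbd
   7 |   4 | bcadbcbaaacbd
   8 |   8 | bcbaaacbd
   9 |  15 | bd
  10 |   1 | cacbcadbcbaaacbd
  11 |   5 | cadbcbaaacbd
  12 |   9 | cbaaacbd
  13 |   3 | cbcadbcbaaacbd
  14 |  14 | cbd
  15 |  16 | d
  16 |   7 | dbcbaaacbd

SA = [11, 12, 2, 13, 6, 10, 0, 4, 8, 15, 1, 5, 9, 3, 14, 16, 7]
i: (SA[i-1],SA[i]) lcp shared
  1: (11,12) 2 'aa'
  2: (12,2) 1 'a'
  3: (2,13) 3 'acb'
  4: (13,6) 1 'a'
  5: (6,10) 0 ''
  6: (10,0) 1 'b'
  7: (0,4) 3 'bca'
  8: (4,8) 2 'bc'
  9: (8,15) 1 'b'
  10: (15,1) 0 ''
  11: (1,5) 2 'ca'
  12: (5,9) 1 'c'
  13: (9,3) 2 'cb'
  14: (3,14) 2 'cb'
  15: (14,16) 0 ''
  16: (16,7) 1 'd'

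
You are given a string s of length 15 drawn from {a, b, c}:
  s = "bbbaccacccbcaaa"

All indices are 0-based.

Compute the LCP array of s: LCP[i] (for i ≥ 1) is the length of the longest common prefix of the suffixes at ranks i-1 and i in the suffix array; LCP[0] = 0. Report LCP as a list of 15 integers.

[0, 1, 2, 1, 3, 0, 1, 2, 1, 0, 2, 1, 1, 2, 2]

rank→(start, suffix):
  0 → (14, 'a')
  1 → (13, 'aa')
  2 → (12, 'aaa')
  3 → (3, 'accacccbcaaa')
  4 → (6, 'acccbcaaa')
  5 → (2, 'baccacccbcaaa')
  6 → (1, 'bbaccacccbcaaa')
  7 → (0, 'bbbaccacccbcaaa')
  8 → (10, 'bcaaa')
  9 → (11, 'caaa')
  10 → (5, 'cacccbcaaa')
  11 → (9, 'cbcaaa')
  12 → (4, 'ccacccbcaaa')
  13 → (8, 'ccbcaaa')
  14 → (7, 'cccbcaaa')

SA = [14, 13, 12, 3, 6, 2, 1, 0, 10, 11, 5, 9, 4, 8, 7]
rank  pair      lcp
   1  s[14:],s[13:]  1  'a'
   2  s[13:],s[12:]  2  'aa'
   3  s[12:],s[3:]  1  'a'
   4  s[3:],s[6:]  3  'acc'
   5  s[6:],s[2:]  0  ''
   6  s[2:],s[1:]  1  'b'
   7  s[1:],s[0:]  2  'bb'
   8  s[0:],s[10:]  1  'b'
   9  s[10:],s[11:]  0  ''
  10  s[11:],s[5:]  2  'ca'
  11  s[5:],s[9:]  1  'c'
  12  s[9:],s[4:]  1  'c'
  13  s[4:],s[8:]  2  'cc'
  14  s[8:],s[7:]  2  'cc'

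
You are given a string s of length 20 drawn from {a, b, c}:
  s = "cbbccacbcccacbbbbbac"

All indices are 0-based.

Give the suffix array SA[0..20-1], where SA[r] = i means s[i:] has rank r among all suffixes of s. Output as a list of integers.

sorted suffixes:
  #0 SA[0]=18  'ac'
  #1 SA[1]=11  'acbbbbbac'
  #2 SA[2]=5  'acbcccacbbbbbac'
  #3 SA[3]=17  'bac'
  #4 SA[4]=16  'bbac'
  #5 SA[5]=15  'bbbac'
  #6 SA[6]=14  'bbbbac'
  #7 SA[7]=13  'bbbbbac'
  #8 SA[8]=1  'bbccacbcccacbbbbbac'
  #9 SA[9]=2  'bccacbcccacbbbbbac'
  #10 SA[10]=7  'bcccacbbbbbac'
  #11 SA[11]=19  'c'
  #12 SA[12]=10  'cacbbbbbac'
  #13 SA[13]=4  'cacbcccacbbbbbac'
  #14 SA[14]=12  'cbbbbbac'
  #15 SA[15]=0  'cbbccacbcccacbbbbbac'
  #16 SA[16]=6  'cbcccacbbbbbac'
  #17 SA[17]=9  'ccacbbbbbac'
  #18 SA[18]=3  'ccacbcccacbbbbbac'
  #19 SA[19]=8  'cccacbbbbbac'

[18, 11, 5, 17, 16, 15, 14, 13, 1, 2, 7, 19, 10, 4, 12, 0, 6, 9, 3, 8]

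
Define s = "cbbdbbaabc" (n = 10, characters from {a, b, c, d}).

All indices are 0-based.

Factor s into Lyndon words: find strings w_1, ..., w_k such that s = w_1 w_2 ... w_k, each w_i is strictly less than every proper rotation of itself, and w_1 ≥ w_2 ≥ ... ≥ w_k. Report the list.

emit factor 1: 'c' (i=0, period=1)
emit factor 2: 'bbd' (i=1, period=3)
emit factor 3: 'b' (i=4, period=1)
emit factor 4: 'b' (i=5, period=1)
emit factor 5: 'aabc' (i=6, period=4)

["c", "bbd", "b", "b", "aabc"]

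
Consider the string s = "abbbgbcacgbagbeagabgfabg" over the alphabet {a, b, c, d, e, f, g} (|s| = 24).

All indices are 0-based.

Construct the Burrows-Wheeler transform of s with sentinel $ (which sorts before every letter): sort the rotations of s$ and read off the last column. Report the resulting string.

rank  rotation                   last
    0  $abbbgbcacgbagbeagabgfabg  g
    1  abbbgbcacgbagbeagabgfabg$  $
    2  abg$abbbgbcacgbagbeagabgf  f
    3  abgfabg$abbbgbcacgbagbeag  g
    4  acgbagbeagabgfabg$abbbgbc  c
    5  agabgfabg$abbbgbcacgbagbe  e
    6  agbeagabgfabg$abbbgbcacgb  b
    7  bagbeagabgfabg$abbbgbcacg  g
    8  bbbgbcacgbagbeagabgfabg$a  a
    9  bbgbcacgbagbeagabgfabg$ab  b
   10  bcacgbagbeagabgfabg$abbbg  g
   11  beagabgfabg$abbbgbcacgbag  g
   12  bg$abbbgbcacgbagbeagabgfa  a
   13  bgbcacgbagbeagabgfabg$abb  b
   14  bgfabg$abbbgbcacgbagbeaga  a
   15  cacgbagbeagabgfabg$abbbgb  b
   16  cgbagbeagabgfabg$abbbgbca  a
   17  eagabgfabg$abbbgbcacgbagb  b
   18  fabg$abbbgbcacgbagbeagabg  g
   19  g$abbbgbcacgbagbeagabgfab  b
   20  gabgfabg$abbbgbcacgbagbea  a
   21  gbagbeagabgfabg$abbbgbcac  c
   22  gbcacgbagbeagabgfabg$abbb  b
   23  gbeagabgfabg$abbbgbcacgba  a
   24  gfabg$abbbgbcacgbagbeagab  b

g$fgcebgabggabababgbacbab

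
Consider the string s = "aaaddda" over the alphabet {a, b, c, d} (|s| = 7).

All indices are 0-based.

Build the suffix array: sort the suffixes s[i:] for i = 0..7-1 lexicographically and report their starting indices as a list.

rank→(start, suffix):
  0 → (6, 'a')
  1 → (0, 'aaaddda')
  2 → (1, 'aaddda')
  3 → (2, 'addda')
  4 → (5, 'da')
  5 → (4, 'dda')
  6 → (3, 'ddda')

[6, 0, 1, 2, 5, 4, 3]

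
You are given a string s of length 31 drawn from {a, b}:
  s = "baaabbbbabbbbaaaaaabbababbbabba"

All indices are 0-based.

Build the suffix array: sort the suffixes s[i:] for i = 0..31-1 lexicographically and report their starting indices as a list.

rank→(start, suffix):
  0 → (30, 'a')
  1 → (13, 'aaaaaabbababbbabba')
  2 → (14, 'aaaaabbababbbabba')
  3 → (15, 'aaaabbababbbabba')
  4 → (16, 'aaabbababbbabba')
  5 → (1, 'aaabbbbabbbbaaaaaabbababbbabba')
  6 → (17, 'aabbababbbabba')
  7 → (2, 'aabbbbabbbbaaaaaabbababbbabba')
  8 → (21, 'ababbbabba')
  9 → (27, 'abba')
  10 → (18, 'abbababbbabba')
  11 → (23, 'abbbabba')
  12 → (8, 'abbbbaaaaaabbababbbabba')
  13 → (3, 'abbbbabbbbaaaaaabbababbbabba')
  14 → (29, 'ba')
  15 → (12, 'baaaaaabbababbbabba')
  16 → (0, 'baaabbbbabbbbaaaaaabbababbbabba')
  17 → (20, 'bababbbabba')
  18 → (26, 'babba')
  19 → (22, 'babbbabba')
  20 → (7, 'babbbbaaaaaabbababbbabba')
  21 → (28, 'bba')
  22 → (11, 'bbaaaaaabbababbbabba')
  23 → (19, 'bbababbbabba')
  24 → (25, 'bbabba')
  25 → (6, 'bbabbbbaaaaaabbababbbabba')
  26 → (10, 'bbbaaaaaabbababbbabba')
  27 → (24, 'bbbabba')
  28 → (5, 'bbbabbbbaaaaaabbababbbabba')
  29 → (9, 'bbbbaaaaaabbababbbabba')
  30 → (4, 'bbbbabbbbaaaaaabbababbbabba')

[30, 13, 14, 15, 16, 1, 17, 2, 21, 27, 18, 23, 8, 3, 29, 12, 0, 20, 26, 22, 7, 28, 11, 19, 25, 6, 10, 24, 5, 9, 4]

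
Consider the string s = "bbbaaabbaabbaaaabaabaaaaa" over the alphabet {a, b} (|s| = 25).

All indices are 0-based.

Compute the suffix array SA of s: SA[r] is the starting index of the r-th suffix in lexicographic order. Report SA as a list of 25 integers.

sorted suffixes:
  #0 SA[0]=24  'a'
  #1 SA[1]=23  'aa'
  #2 SA[2]=22  'aaa'
  #3 SA[3]=21  'aaaa'
  #4 SA[4]=20  'aaaaa'
  #5 SA[5]=12  'aaaabaabaaaaa'
  #6 SA[6]=13  'aaabaabaaaaa'
  #7 SA[7]=3  'aaabbaabbaaaabaabaaaaa'
  #8 SA[8]=17  'aabaaaaa'
  #9 SA[9]=14  'aabaabaaaaa'
  #10 SA[10]=8  'aabbaaaabaabaaaaa'
  #11 SA[11]=4  'aabbaabbaaaabaabaaaaa'
  #12 SA[12]=18  'abaaaaa'
  #13 SA[13]=15  'abaabaaaaa'
  #14 SA[14]=9  'abbaaaabaabaaaaa'
  #15 SA[15]=5  'abbaabbaaaabaabaaaaa'
  #16 SA[16]=19  'baaaaa'
  #17 SA[17]=11  'baaaabaabaaaaa'
  #18 SA[18]=2  'baaabbaabbaaaabaabaaaaa'
  #19 SA[19]=16  'baabaaaaa'
  #20 SA[20]=7  'baabbaaaabaabaaaaa'
  #21 SA[21]=10  'bbaaaabaabaaaaa'
  #22 SA[22]=1  'bbaaabbaabbaaaabaabaaaaa'
  #23 SA[23]=6  'bbaabbaaaabaabaaaaa'
  #24 SA[24]=0  'bbbaaabbaabbaaaabaabaaaaa'

[24, 23, 22, 21, 20, 12, 13, 3, 17, 14, 8, 4, 18, 15, 9, 5, 19, 11, 2, 16, 7, 10, 1, 6, 0]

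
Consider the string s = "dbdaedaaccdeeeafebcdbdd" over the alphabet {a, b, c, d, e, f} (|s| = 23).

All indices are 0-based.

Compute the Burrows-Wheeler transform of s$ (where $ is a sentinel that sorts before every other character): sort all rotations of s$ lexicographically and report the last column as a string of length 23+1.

ddadeeddabcdeb$cbcefaeda

rank  rotation                  last
    0  $dbdaedaaccdeeeafebcdbdd  d
    1  aaccdeeeafebcdbdd$dbdaed  d
    2  accdeeeafebcdbdd$dbdaeda  a
    3  aedaaccdeeeafebcdbdd$dbd  d
    4  afebcdbdd$dbdaedaaccdeee  e
    5  bcdbdd$dbdaedaaccdeeeafe  e
    6  bdaedaaccdeeeafebcdbdd$d  d
    7  bdd$dbdaedaaccdeeeafebcd  d
    8  ccdeeeafebcdbdd$dbdaedaa  a
    9  cdbdd$dbdaedaaccdeeeafeb  b
   10  cdeeeafebcdbdd$dbdaedaac  c
   11  d$dbdaedaaccdeeeafebcdbd  d
   12  daaccdeeeafebcdbdd$dbdae  e
   13  daedaaccdeeeafebcdbdd$db  b
   14  dbdaedaaccdeeeafebcdbdd$  $
   15  dbdd$dbdaedaaccdeeeafebc  c
   16  dd$dbdaedaaccdeeeafebcdb  b
   17  deeeafebcdbdd$dbdaedaacc  c
   18  eafebcdbdd$dbdaedaaccdee  e
   19  ebcdbdd$dbdaedaaccdeeeaf  f
   20  edaaccdeeeafebcdbdd$dbda  a
   21  eeafebcdbdd$dbdaedaaccde  e
   22  eeeafebcdbdd$dbdaedaaccd  d
   23  febcdbdd$dbdaedaaccdeeea  a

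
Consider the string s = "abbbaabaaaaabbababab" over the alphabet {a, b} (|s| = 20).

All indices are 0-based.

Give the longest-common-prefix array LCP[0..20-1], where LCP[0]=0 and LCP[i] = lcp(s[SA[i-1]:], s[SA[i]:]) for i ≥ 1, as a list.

rank→(start, suffix):
  0 → (7, 'aaaaabbababab')
  1 → (8, 'aaaabbababab')
  2 → (9, 'aaabbababab')
  3 → (4, 'aabaaaaabbababab')
  4 → (10, 'aabbababab')
  5 → (18, 'ab')
  6 → (5, 'abaaaaabbababab')
  7 → (16, 'abab')
  8 → (14, 'ababab')
  9 → (11, 'abbababab')
  10 → (0, 'abbbaabaaaaabbababab')
  11 → (19, 'b')
  12 → (6, 'baaaaabbababab')
  13 → (3, 'baabaaaaabbababab')
  14 → (17, 'bab')
  15 → (15, 'babab')
  16 → (13, 'bababab')
  17 → (2, 'bbaabaaaaabbababab')
  18 → (12, 'bbababab')
  19 → (1, 'bbbaabaaaaabbababab')

SA = [7, 8, 9, 4, 10, 18, 5, 16, 14, 11, 0, 19, 6, 3, 17, 15, 13, 2, 12, 1]
[i] adj suffixes → lcp
  [1] 7/8 → 4 ('aaaa')
  [2] 8/9 → 3 ('aaa')
  [3] 9/4 → 2 ('aa')
  [4] 4/10 → 3 ('aab')
  [5] 10/18 → 1 ('a')
  [6] 18/5 → 2 ('ab')
  [7] 5/16 → 3 ('aba')
  [8] 16/14 → 4 ('abab')
  [9] 14/11 → 2 ('ab')
  [10] 11/0 → 3 ('abb')
  [11] 0/19 → 0 ('')
  [12] 19/6 → 1 ('b')
  [13] 6/3 → 3 ('baa')
  [14] 3/17 → 2 ('ba')
  [15] 17/15 → 3 ('bab')
  [16] 15/13 → 5 ('babab')
  [17] 13/2 → 1 ('b')
  [18] 2/12 → 3 ('bba')
  [19] 12/1 → 2 ('bb')

[0, 4, 3, 2, 3, 1, 2, 3, 4, 2, 3, 0, 1, 3, 2, 3, 5, 1, 3, 2]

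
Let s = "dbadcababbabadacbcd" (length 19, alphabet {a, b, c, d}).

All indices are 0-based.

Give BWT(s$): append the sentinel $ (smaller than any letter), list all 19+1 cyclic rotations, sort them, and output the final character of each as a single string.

dcbbdbbbaadacdabca$a

rank  rotation              last
    0  $dbadcababbabadacbcd  d
    1  ababbabadacbcd$dbadc  c
    2  abadacbcd$dbadcababb  b
    3  abbabadacbcd$dbadcab  b
    4  acbcd$dbadcababbabad  d
    5  adacbcd$dbadcababbab  b
    6  adcababbabadacbcd$db  b
    7  babadacbcd$dbadcabab  b
    8  babbabadacbcd$dbadca  a
    9  badacbcd$dbadcababba  a
   10  badcababbabadacbcd$d  d
   11  bbabadacbcd$dbadcaba  a
   12  bcd$dbadcababbabadac  c
   13  cababbabadacbcd$dbad  d
   14  cbcd$dbadcababbabada  a
   15  cd$dbadcababbabadacb  b
   16  d$dbadcababbabadacbc  c
   17  dacbcd$dbadcababbaba  a
   18  dbadcababbabadacbcd$  $
   19  dcababbabadacbcd$dba  a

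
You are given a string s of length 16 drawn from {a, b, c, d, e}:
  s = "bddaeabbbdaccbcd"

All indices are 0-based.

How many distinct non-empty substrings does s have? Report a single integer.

122

rank | idx | suffix
   0 |   5 | abbbdaccbcd
   1 |  10 | accbcd
   2 |   3 | aeabbbdaccbcd
   3 |   6 | bbbdaccbcd
   4 |   7 | bbdaccbcd
   5 |  13 | bcd
   6 |   8 | bdaccbcd
   7 |   0 | bddaeabbbdaccbcd
   8 |  12 | cbcd
   9 |  11 | ccbcd
  10 |  14 | cd
  11 |  15 | d
  12 |   9 | daccbcd
  13 |   2 | daeabbbdaccbcd
  14 |   1 | ddaeabbbdaccbcd
  15 |   4 | eabbbdaccbcd

SA = [5, 10, 3, 6, 7, 13, 8, 0, 12, 11, 14, 15, 9, 2, 1, 4]
rank  pair      lcp
   1  s[5:],s[10:]  1  'a'
   2  s[10:],s[3:]  1  'a'
   3  s[3:],s[6:]  0  ''
   4  s[6:],s[7:]  2  'bb'
   5  s[7:],s[13:]  1  'b'
   6  s[13:],s[8:]  1  'b'
   7  s[8:],s[0:]  2  'bd'
   8  s[0:],s[12:]  0  ''
   9  s[12:],s[11:]  1  'c'
  10  s[11:],s[14:]  1  'c'
  11  s[14:],s[15:]  0  ''
  12  s[15:],s[9:]  1  'd'
  13  s[9:],s[2:]  2  'da'
  14  s[2:],s[1:]  1  'd'
  15  s[1:],s[4:]  0  ''

n(n+1)/2 = 16·17/2 = 136
Σ LCP = 0 + 1 + 1 + 0 + 2 + 1 + 1 + 2 + 0 + 1 + 1 + 0 + 1 + 2 + 1 + 0 = 14
distinct = 136 − 14 = 122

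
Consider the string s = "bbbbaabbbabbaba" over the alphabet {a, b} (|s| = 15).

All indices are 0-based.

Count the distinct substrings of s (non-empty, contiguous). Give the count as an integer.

89

sorted suffixes:
  #0 SA[0]=14  'a'
  #1 SA[1]=4  'aabbbabbaba'
  #2 SA[2]=12  'aba'
  #3 SA[3]=9  'abbaba'
  #4 SA[4]=5  'abbbabbaba'
  #5 SA[5]=13  'ba'
  #6 SA[6]=3  'baabbbabbaba'
  #7 SA[7]=11  'baba'
  #8 SA[8]=8  'babbaba'
  #9 SA[9]=2  'bbaabbbabbaba'
  #10 SA[10]=10  'bbaba'
  #11 SA[11]=7  'bbabbaba'
  #12 SA[12]=1  'bbbaabbbabbaba'
  #13 SA[13]=6  'bbbabbaba'
  #14 SA[14]=0  'bbbbaabbbabbaba'

SA = [14, 4, 12, 9, 5, 13, 3, 11, 8, 2, 10, 7, 1, 6, 0]
[i] adj suffixes → lcp
  [1] 14/4 → 1 ('a')
  [2] 4/12 → 1 ('a')
  [3] 12/9 → 2 ('ab')
  [4] 9/5 → 3 ('abb')
  [5] 5/13 → 0 ('')
  [6] 13/3 → 2 ('ba')
  [7] 3/11 → 2 ('ba')
  [8] 11/8 → 3 ('bab')
  [9] 8/2 → 1 ('b')
  [10] 2/10 → 3 ('bba')
  [11] 10/7 → 4 ('bbab')
  [12] 7/1 → 2 ('bb')
  [13] 1/6 → 4 ('bbba')
  [14] 6/0 → 3 ('bbb')

n(n+1)/2 = 15·16/2 = 120
Σ LCP = 0 + 1 + 1 + 2 + 3 + 0 + 2 + 2 + 3 + 1 + 3 + 4 + 2 + 4 + 3 = 31
distinct = 120 − 31 = 89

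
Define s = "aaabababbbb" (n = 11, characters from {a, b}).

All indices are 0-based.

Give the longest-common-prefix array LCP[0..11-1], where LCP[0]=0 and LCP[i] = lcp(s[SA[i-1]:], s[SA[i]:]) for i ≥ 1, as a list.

[0, 2, 1, 4, 2, 0, 1, 3, 1, 2, 3]

sorted suffixes:
  #0 SA[0]=0  'aaabababbbb'
  #1 SA[1]=1  'aabababbbb'
  #2 SA[2]=2  'abababbbb'
  #3 SA[3]=4  'ababbbb'
  #4 SA[4]=6  'abbbb'
  #5 SA[5]=10  'b'
  #6 SA[6]=3  'bababbbb'
  #7 SA[7]=5  'babbbb'
  #8 SA[8]=9  'bb'
  #9 SA[9]=8  'bbb'
  #10 SA[10]=7  'bbbb'

SA = [0, 1, 2, 4, 6, 10, 3, 5, 9, 8, 7]
rank  pair      lcp
   1  s[0:],s[1:]  2  'aa'
   2  s[1:],s[2:]  1  'a'
   3  s[2:],s[4:]  4  'abab'
   4  s[4:],s[6:]  2  'ab'
   5  s[6:],s[10:]  0  ''
   6  s[10:],s[3:]  1  'b'
   7  s[3:],s[5:]  3  'bab'
   8  s[5:],s[9:]  1  'b'
   9  s[9:],s[8:]  2  'bb'
  10  s[8:],s[7:]  3  'bbb'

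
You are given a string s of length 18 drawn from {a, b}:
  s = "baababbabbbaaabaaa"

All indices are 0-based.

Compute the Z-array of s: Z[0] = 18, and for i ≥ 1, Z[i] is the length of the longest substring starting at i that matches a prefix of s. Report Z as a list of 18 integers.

[18, 0, 0, 2, 0, 1, 2, 0, 1, 1, 3, 0, 0, 0, 3, 0, 0, 0]

Z[0]=18
i=1: outside box; Z[1]=0
i=2: outside box; Z[2]=0
i=3: outside box; Z[3]=2 grow→box=[3,5)
i=4: min(r-i=1, Z[1]=0)=0; Z[4]=0
i=5: outside box; Z[5]=1 grow→box=[5,6)
i=6: outside box; Z[6]=2 grow→box=[6,8)
i=7: min(r-i=1, Z[1]=0)=0; Z[7]=0
i=8: outside box; Z[8]=1 grow→box=[8,9)
i=9: outside box; Z[9]=1 grow→box=[9,10)
i=10: outside box; Z[10]=3 grow→box=[10,13)
i=11: min(r-i=2, Z[1]=0)=0; Z[11]=0
i=12: min(r-i=1, Z[2]=0)=0; Z[12]=0
i=13: outside box; Z[13]=0
i=14: outside box; Z[14]=3 grow→box=[14,17)
i=15: min(r-i=2, Z[1]=0)=0; Z[15]=0
i=16: min(r-i=1, Z[2]=0)=0; Z[16]=0
i=17: outside box; Z[17]=0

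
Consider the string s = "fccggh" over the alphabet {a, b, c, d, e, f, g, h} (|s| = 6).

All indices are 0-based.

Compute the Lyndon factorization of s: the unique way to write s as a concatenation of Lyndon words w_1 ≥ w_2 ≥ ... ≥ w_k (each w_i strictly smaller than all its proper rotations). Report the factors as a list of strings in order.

["f", "ccggh"]

emit factor 1: 'f' (i=0, period=1)
emit factor 2: 'ccggh' (i=1, period=5)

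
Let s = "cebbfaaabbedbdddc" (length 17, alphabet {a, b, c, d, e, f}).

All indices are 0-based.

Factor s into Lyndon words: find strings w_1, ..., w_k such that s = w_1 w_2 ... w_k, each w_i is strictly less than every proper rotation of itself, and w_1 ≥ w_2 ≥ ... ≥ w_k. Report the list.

["ce", "bbf", "aaabbedbdddc"]

emit factor 1: 'ce' (i=0, period=2)
emit factor 2: 'bbf' (i=2, period=3)
emit factor 3: 'aaabbedbdddc' (i=5, period=12)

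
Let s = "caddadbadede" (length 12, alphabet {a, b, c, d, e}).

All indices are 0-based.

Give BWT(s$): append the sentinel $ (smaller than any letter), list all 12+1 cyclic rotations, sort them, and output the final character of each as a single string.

edcbd$daaeadd

rank  rotation       last
    0  $caddadbadede  e
    1  adbadede$cadd  d
    2  addadbadede$c  c
    3  adede$caddadb  b
    4  badede$caddad  d
    5  caddadbadede$  $
    6  dadbadede$cad  d
    7  dbadede$cadda  a
    8  ddadbadede$ca  a
    9  de$caddadbade  e
   10  dede$caddadba  a
   11  e$caddadbaded  d
   12  ede$caddadbad  d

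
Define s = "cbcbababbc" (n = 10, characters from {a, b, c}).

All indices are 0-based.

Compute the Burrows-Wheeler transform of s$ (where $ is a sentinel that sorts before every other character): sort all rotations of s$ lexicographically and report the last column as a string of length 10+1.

rank  rotation     last
    0  $cbcbababbc  c
    1  ababbc$cbcb  b
    2  abbc$cbcbab  b
    3  bababbc$cbc  c
    4  babbc$cbcba  a
    5  bbc$cbcbaba  a
    6  bc$cbcbabab  b
    7  bcbababbc$c  c
    8  c$cbcbababb  b
    9  cbababbc$cb  b
   10  cbcbababbc$  $

cbbcaabcbb$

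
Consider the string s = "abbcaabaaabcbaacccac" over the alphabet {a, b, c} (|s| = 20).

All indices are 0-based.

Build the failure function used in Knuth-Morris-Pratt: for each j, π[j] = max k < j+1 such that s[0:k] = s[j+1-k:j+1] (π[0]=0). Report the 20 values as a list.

[0, 0, 0, 0, 1, 1, 2, 1, 1, 1, 2, 0, 0, 1, 1, 0, 0, 0, 1, 0]

π[0] = 0
j=1 s[j]='b': π[1]=0 (border '')
j=2 s[j]='b': π[2]=0 (border '')
j=3 s[j]='c': π[3]=0 (border '')
j=4 s[j]='a': π[4]=1 (border 'a')
j=5 s[j]='a': k: 1→0; π[5]=1 (border 'a')
j=6 s[j]='b': π[6]=2 (border 'ab')
j=7 s[j]='a': k: 2→0; π[7]=1 (border 'a')
j=8 s[j]='a': k: 1→0; π[8]=1 (border 'a')
j=9 s[j]='a': k: 1→0; π[9]=1 (border 'a')
j=10 s[j]='b': π[10]=2 (border 'ab')
j=11 s[j]='c': k: 2→0; π[11]=0 (border '')
j=12 s[j]='b': π[12]=0 (border '')
j=13 s[j]='a': π[13]=1 (border 'a')
j=14 s[j]='a': k: 1→0; π[14]=1 (border 'a')
j=15 s[j]='c': k: 1→0; π[15]=0 (border '')
j=16 s[j]='c': π[16]=0 (border '')
j=17 s[j]='c': π[17]=0 (border '')
j=18 s[j]='a': π[18]=1 (border 'a')
j=19 s[j]='c': k: 1→0; π[19]=0 (border '')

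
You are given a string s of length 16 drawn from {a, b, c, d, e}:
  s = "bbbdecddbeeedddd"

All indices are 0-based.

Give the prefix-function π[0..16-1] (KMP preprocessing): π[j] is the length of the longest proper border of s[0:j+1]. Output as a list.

π[0] = 0
j=1 s[j]='b': π[1]=1 (border 'b')
j=2 s[j]='b': π[2]=2 (border 'bb')
j=3 s[j]='d': k: 2→1→0; π[3]=0 (border '')
j=4 s[j]='e': π[4]=0 (border '')
j=5 s[j]='c': π[5]=0 (border '')
j=6 s[j]='d': π[6]=0 (border '')
j=7 s[j]='d': π[7]=0 (border '')
j=8 s[j]='b': π[8]=1 (border 'b')
j=9 s[j]='e': k: 1→0; π[9]=0 (border '')
j=10 s[j]='e': π[10]=0 (border '')
j=11 s[j]='e': π[11]=0 (border '')
j=12 s[j]='d': π[12]=0 (border '')
j=13 s[j]='d': π[13]=0 (border '')
j=14 s[j]='d': π[14]=0 (border '')
j=15 s[j]='d': π[15]=0 (border '')

[0, 1, 2, 0, 0, 0, 0, 0, 1, 0, 0, 0, 0, 0, 0, 0]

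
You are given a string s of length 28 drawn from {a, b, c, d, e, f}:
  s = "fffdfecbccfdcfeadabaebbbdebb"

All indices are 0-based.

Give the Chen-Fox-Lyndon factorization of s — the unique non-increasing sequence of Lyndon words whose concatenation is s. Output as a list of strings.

["f", "f", "f", "dfe", "c", "bccfdcfe", "ad", "abaebbbdebb"]

emit factor 1: 'f' (i=0, period=1)
emit factor 2: 'f' (i=1, period=1)
emit factor 3: 'f' (i=2, period=1)
emit factor 4: 'dfe' (i=3, period=3)
emit factor 5: 'c' (i=6, period=1)
emit factor 6: 'bccfdcfe' (i=7, period=8)
emit factor 7: 'ad' (i=15, period=2)
emit factor 8: 'abaebbbdebb' (i=17, period=11)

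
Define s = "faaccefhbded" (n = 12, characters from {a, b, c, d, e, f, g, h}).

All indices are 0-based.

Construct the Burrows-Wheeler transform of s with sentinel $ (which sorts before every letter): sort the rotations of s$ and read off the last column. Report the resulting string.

rank  rotation       last
    0  $faaccefhbded  d
    1  aaccefhbded$f  f
    2  accefhbded$fa  a
    3  bded$faaccefh  h
    4  ccefhbded$faa  a
    5  cefhbded$faac  c
    6  d$faaccefhbde  e
    7  ded$faaccefhb  b
    8  ed$faaccefhbd  d
    9  efhbded$faacc  c
   10  faaccefhbded$  $
   11  fhbded$faacce  e
   12  hbded$faaccef  f

dfahacebdc$ef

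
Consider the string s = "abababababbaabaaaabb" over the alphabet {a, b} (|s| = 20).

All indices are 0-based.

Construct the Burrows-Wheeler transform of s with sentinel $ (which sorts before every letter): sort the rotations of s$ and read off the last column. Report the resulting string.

bbabaa$bbbabbabaaaaaa

rank  rotation               last
    0  $abababababbaabaaaabb  b
    1  aaaabb$abababababbaab  b
    2  aaabb$abababababbaaba  a
    3  aabaaaabb$abababababb  b
    4  aabb$abababababbaabaa  a
    5  abaaaabb$abababababba  a
    6  abababababbaabaaaabb$  $
    7  ababababbaabaaaabb$ab  b
    8  abababbaabaaaabb$abab  b
    9  ababbaabaaaabb$ababab  b
   10  abb$abababababbaabaaa  a
   11  abbaabaaaabb$abababab  b
   12  b$abababababbaabaaaab  b
   13  baaaabb$abababababbaa  a
   14  baabaaaabb$ababababab  b
   15  bababababbaabaaaabb$a  a
   16  babababbaabaaaabb$aba  a
   17  bababbaabaaaabb$ababa  a
   18  babbaabaaaabb$abababa  a
   19  bb$abababababbaabaaaa  a
   20  bbaabaaaabb$ababababa  a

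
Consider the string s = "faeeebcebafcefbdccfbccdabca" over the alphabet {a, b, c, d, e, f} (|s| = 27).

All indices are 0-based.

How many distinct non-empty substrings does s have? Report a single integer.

350

rank | idx | suffix
   0 |  26 | a
   1 |  23 | abca
   2 |   1 | aeeebcebafcefbdccfbccdabca
   3 |   9 | afcefbdccfbccdabca
   4 |   8 | bafcefbdccfbccdabca
   5 |  24 | bca
   6 |  19 | bccdabca
   7 |   5 | bcebafcefbdccfbccdabca
   8 |  14 | bdccfbccdabca
   9 |  25 | ca
  10 |  20 | ccdabca
  11 |  16 | ccfbccdabca
  12 |  21 | cdabca
  13 |   6 | cebafcefbdccfbccdabca
  14 |  11 | cefbdccfbccdabca
  15 |  17 | cfbccdabca
  16 |  22 | dabca
  17 |  15 | dccfbccdabca
  18 |   7 | ebafcefbdccfbccdabca
  19 |   4 | ebcebafcefbdccfbccdabca
  20 |   3 | eebcebafcefbdccfbccdabca
  21 |   2 | eeebcebafcefbdccfbccdabca
  22 |  12 | efbdccfbccdabca
  23 |   0 | faeeebcebafcefbdccfbccdabca
  24 |  18 | fbccdabca
  25 |  13 | fbdccfbccdabca
  26 |  10 | fcefbdccfbccdabca

SA = [26, 23, 1, 9, 8, 24, 19, 5, 14, 25, 20, 16, 21, 6, 11, 17, 22, 15, 7, 4, 3, 2, 12, 0, 18, 13, 10]
i: (SA[i-1],SA[i]) lcp shared
  1: (26,23) 1 'a'
  2: (23,1) 1 'a'
  3: (1,9) 1 'a'
  4: (9,8) 0 ''
  5: (8,24) 1 'b'
  6: (24,19) 2 'bc'
  7: (19,5) 2 'bc'
  8: (5,14) 1 'b'
  9: (14,25) 0 ''
  10: (25,20) 1 'c'
  11: (20,16) 2 'cc'
  12: (16,21) 1 'c'
  13: (21,6) 1 'c'
  14: (6,11) 2 'ce'
  15: (11,17) 1 'c'
  16: (17,22) 0 ''
  17: (22,15) 1 'd'
  18: (15,7) 0 ''
  19: (7,4) 2 'eb'
  20: (4,3) 1 'e'
  21: (3,2) 2 'ee'
  22: (2,12) 1 'e'
  23: (12,0) 0 ''
  24: (0,18) 1 'f'
  25: (18,13) 2 'fb'
  26: (13,10) 1 'f'

n(n+1)/2 = 27·28/2 = 378
Σ LCP = 0 + 1 + 1 + 1 + 0 + 1 + 2 + 2 + 1 + 0 + 1 + 2 + 1 + 1 + 2 + 1 + 0 + 1 + 0 + 2 + 1 + 2 + 1 + 0 + 1 + 2 + 1 = 28
distinct = 378 − 28 = 350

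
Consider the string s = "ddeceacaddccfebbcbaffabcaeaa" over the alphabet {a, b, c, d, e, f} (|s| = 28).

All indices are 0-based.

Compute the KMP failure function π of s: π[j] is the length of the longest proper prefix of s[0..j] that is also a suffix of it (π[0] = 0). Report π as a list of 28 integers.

[0, 1, 0, 0, 0, 0, 0, 0, 1, 2, 0, 0, 0, 0, 0, 0, 0, 0, 0, 0, 0, 0, 0, 0, 0, 0, 0, 0]

π[0] = 0
j=1 s[j]='d': π[1]=1 (border 'd')
j=2 s[j]='e': k: 1→0; π[2]=0 (border '')
j=3 s[j]='c': π[3]=0 (border '')
j=4 s[j]='e': π[4]=0 (border '')
j=5 s[j]='a': π[5]=0 (border '')
j=6 s[j]='c': π[6]=0 (border '')
j=7 s[j]='a': π[7]=0 (border '')
j=8 s[j]='d': π[8]=1 (border 'd')
j=9 s[j]='d': π[9]=2 (border 'dd')
j=10 s[j]='c': k: 2→1→0; π[10]=0 (border '')
j=11 s[j]='c': π[11]=0 (border '')
j=12 s[j]='f': π[12]=0 (border '')
j=13 s[j]='e': π[13]=0 (border '')
j=14 s[j]='b': π[14]=0 (border '')
j=15 s[j]='b': π[15]=0 (border '')
j=16 s[j]='c': π[16]=0 (border '')
j=17 s[j]='b': π[17]=0 (border '')
j=18 s[j]='a': π[18]=0 (border '')
j=19 s[j]='f': π[19]=0 (border '')
j=20 s[j]='f': π[20]=0 (border '')
j=21 s[j]='a': π[21]=0 (border '')
j=22 s[j]='b': π[22]=0 (border '')
j=23 s[j]='c': π[23]=0 (border '')
j=24 s[j]='a': π[24]=0 (border '')
j=25 s[j]='e': π[25]=0 (border '')
j=26 s[j]='a': π[26]=0 (border '')
j=27 s[j]='a': π[27]=0 (border '')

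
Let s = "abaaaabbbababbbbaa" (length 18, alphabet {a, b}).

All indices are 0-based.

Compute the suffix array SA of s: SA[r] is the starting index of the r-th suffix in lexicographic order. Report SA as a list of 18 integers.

rank→(start, suffix):
  0 → (17, 'a')
  1 → (16, 'aa')
  2 → (2, 'aaaabbbababbbbaa')
  3 → (3, 'aaabbbababbbbaa')
  4 → (4, 'aabbbababbbbaa')
  5 → (0, 'abaaaabbbababbbbaa')
  6 → (9, 'ababbbbaa')
  7 → (5, 'abbbababbbbaa')
  8 → (11, 'abbbbaa')
  9 → (15, 'baa')
  10 → (1, 'baaaabbbababbbbaa')
  11 → (8, 'bababbbbaa')
  12 → (10, 'babbbbaa')
  13 → (14, 'bbaa')
  14 → (7, 'bbababbbbaa')
  15 → (13, 'bbbaa')
  16 → (6, 'bbbababbbbaa')
  17 → (12, 'bbbbaa')

[17, 16, 2, 3, 4, 0, 9, 5, 11, 15, 1, 8, 10, 14, 7, 13, 6, 12]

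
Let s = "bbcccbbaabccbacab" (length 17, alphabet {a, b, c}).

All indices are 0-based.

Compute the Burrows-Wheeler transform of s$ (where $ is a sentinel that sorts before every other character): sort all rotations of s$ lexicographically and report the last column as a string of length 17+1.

bbcababcc$abaccbcb

rank  rotation            last
    0  $bbcccbbaabccbacab  b
    1  aabccbacab$bbcccbb  b
    2  ab$bbcccbbaabccbac  c
    3  abccbacab$bbcccbba  a
    4  acab$bbcccbbaabccb  b
    5  b$bbcccbbaabccbaca  a
    6  baabccbacab$bbcccb  b
    7  bacab$bbcccbbaabcc  c
    8  bbaabccbacab$bbccc  c
    9  bbcccbbaabccbacab$  $
   10  bccbacab$bbcccbbaa  a
   11  bcccbbaabccbacab$b  b
   12  cab$bbcccbbaabccba  a
   13  cbacab$bbcccbbaabc  c
   14  cbbaabccbacab$bbcc  c
   15  ccbacab$bbcccbbaab  b
   16  ccbbaabccbacab$bbc  c
   17  cccbbaabccbacab$bb  b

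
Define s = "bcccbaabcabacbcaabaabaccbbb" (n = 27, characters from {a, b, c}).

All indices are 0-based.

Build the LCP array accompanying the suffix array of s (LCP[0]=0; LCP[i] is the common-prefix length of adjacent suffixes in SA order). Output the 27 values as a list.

[0, 4, 3, 1, 3, 4, 2, 1, 2, 0, 1, 4, 2, 3, 1, 2, 1, 3, 2, 0, 2, 1, 2, 2, 1, 3, 2]

rank | idx | suffix
   0 |  15 | aabaabaccbbb
   1 |  18 | aabaccbbb
   2 |   5 | aabcabacbcaabaabaccbbb
   3 |  16 | abaabaccbbb
   4 |   9 | abacbcaabaabaccbbb
   5 |  19 | abaccbbb
   6 |   6 | abcabacbcaabaabaccbbb
   7 |  11 | acbcaabaabaccbbb
   8 |  21 | accbbb
   9 |  26 | b
  10 |  17 | baabaccbbb
  11 |   4 | baabcabacbcaabaabaccbbb
  12 |  10 | bacbcaabaabaccbbb
  13 |  20 | baccbbb
  14 |  25 | bb
  15 |  24 | bbb
  16 |  13 | bcaabaabaccbbb
  17 |   7 | bcabacbcaabaabaccbbb
  18 |   0 | bcccbaabcabacbcaabaabaccbbb
  19 |  14 | caabaabaccbbb
  20 |   8 | cabacbcaabaabaccbbb
  21 |   3 | cbaabcabacbcaabaabaccbbb
  22 |  23 | cbbb
  23 |  12 | cbcaabaabaccbbb
  24 |   2 | ccbaabcabacbcaabaabaccbbb
  25 |  22 | ccbbb
  26 |   1 | cccbaabcabacbcaabaabaccbbb

SA = [15, 18, 5, 16, 9, 19, 6, 11, 21, 26, 17, 4, 10, 20, 25, 24, 13, 7, 0, 14, 8, 3, 23, 12, 2, 22, 1]
i: (SA[i-1],SA[i]) lcp shared
  1: (15,18) 4 'aaba'
  2: (18,5) 3 'aab'
  3: (5,16) 1 'a'
  4: (16,9) 3 'aba'
  5: (9,19) 4 'abac'
  6: (19,6) 2 'ab'
  7: (6,11) 1 'a'
  8: (11,21) 2 'ac'
  9: (21,26) 0 ''
  10: (26,17) 1 'b'
  11: (17,4) 4 'baab'
  12: (4,10) 2 'ba'
  13: (10,20) 3 'bac'
  14: (20,25) 1 'b'
  15: (25,24) 2 'bb'
  16: (24,13) 1 'b'
  17: (13,7) 3 'bca'
  18: (7,0) 2 'bc'
  19: (0,14) 0 ''
  20: (14,8) 2 'ca'
  21: (8,3) 1 'c'
  22: (3,23) 2 'cb'
  23: (23,12) 2 'cb'
  24: (12,2) 1 'c'
  25: (2,22) 3 'ccb'
  26: (22,1) 2 'cc'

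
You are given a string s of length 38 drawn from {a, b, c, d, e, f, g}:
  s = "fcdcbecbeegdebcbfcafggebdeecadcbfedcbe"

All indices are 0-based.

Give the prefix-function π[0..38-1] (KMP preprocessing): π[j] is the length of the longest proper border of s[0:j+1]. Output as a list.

[0, 0, 0, 0, 0, 0, 0, 0, 0, 0, 0, 0, 0, 0, 0, 0, 1, 2, 0, 1, 0, 0, 0, 0, 0, 0, 0, 0, 0, 0, 0, 0, 1, 0, 0, 0, 0, 0]

π[0] = 0
j=1 s[j]='c': π[1]=0 (border '')
j=2 s[j]='d': π[2]=0 (border '')
j=3 s[j]='c': π[3]=0 (border '')
j=4 s[j]='b': π[4]=0 (border '')
j=5 s[j]='e': π[5]=0 (border '')
j=6 s[j]='c': π[6]=0 (border '')
j=7 s[j]='b': π[7]=0 (border '')
j=8 s[j]='e': π[8]=0 (border '')
j=9 s[j]='e': π[9]=0 (border '')
j=10 s[j]='g': π[10]=0 (border '')
j=11 s[j]='d': π[11]=0 (border '')
j=12 s[j]='e': π[12]=0 (border '')
j=13 s[j]='b': π[13]=0 (border '')
j=14 s[j]='c': π[14]=0 (border '')
j=15 s[j]='b': π[15]=0 (border '')
j=16 s[j]='f': π[16]=1 (border 'f')
j=17 s[j]='c': π[17]=2 (border 'fc')
j=18 s[j]='a': k: 2→0; π[18]=0 (border '')
j=19 s[j]='f': π[19]=1 (border 'f')
j=20 s[j]='g': k: 1→0; π[20]=0 (border '')
j=21 s[j]='g': π[21]=0 (border '')
j=22 s[j]='e': π[22]=0 (border '')
j=23 s[j]='b': π[23]=0 (border '')
j=24 s[j]='d': π[24]=0 (border '')
j=25 s[j]='e': π[25]=0 (border '')
j=26 s[j]='e': π[26]=0 (border '')
j=27 s[j]='c': π[27]=0 (border '')
j=28 s[j]='a': π[28]=0 (border '')
j=29 s[j]='d': π[29]=0 (border '')
j=30 s[j]='c': π[30]=0 (border '')
j=31 s[j]='b': π[31]=0 (border '')
j=32 s[j]='f': π[32]=1 (border 'f')
j=33 s[j]='e': k: 1→0; π[33]=0 (border '')
j=34 s[j]='d': π[34]=0 (border '')
j=35 s[j]='c': π[35]=0 (border '')
j=36 s[j]='b': π[36]=0 (border '')
j=37 s[j]='e': π[37]=0 (border '')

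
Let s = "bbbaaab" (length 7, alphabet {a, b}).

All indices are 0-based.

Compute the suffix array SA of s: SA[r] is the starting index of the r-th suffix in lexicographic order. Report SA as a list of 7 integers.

rank | idx | suffix
   0 |   3 | aaab
   1 |   4 | aab
   2 |   5 | ab
   3 |   6 | b
   4 |   2 | baaab
   5 |   1 | bbaaab
   6 |   0 | bbbaaab

[3, 4, 5, 6, 2, 1, 0]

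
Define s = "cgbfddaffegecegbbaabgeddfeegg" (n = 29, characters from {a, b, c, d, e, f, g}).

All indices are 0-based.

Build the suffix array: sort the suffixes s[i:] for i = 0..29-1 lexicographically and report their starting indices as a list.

sorted suffixes:
  #0 SA[0]=17  'aabgeddfeegg'
  #1 SA[1]=18  'abgeddfeegg'
  #2 SA[2]=6  'affegecegbbaabgeddfeegg'
  #3 SA[3]=16  'baabgeddfeegg'
  #4 SA[4]=15  'bbaabgeddfeegg'
  #5 SA[5]=2  'bfddaffegecegbbaabgeddfeegg'
  #6 SA[6]=19  'bgeddfeegg'
  #7 SA[7]=12  'cegbbaabgeddfeegg'
  #8 SA[8]=0  'cgbfddaffegecegbbaabgeddfeegg'
  #9 SA[9]=5  'daffegecegbbaabgeddfeegg'
  #10 SA[10]=4  'ddaffegecegbbaabgeddfeegg'
  #11 SA[11]=22  'ddfeegg'
  #12 SA[12]=23  'dfeegg'
  #13 SA[13]=11  'ecegbbaabgeddfeegg'
  #14 SA[14]=21  'eddfeegg'
  #15 SA[15]=25  'eegg'
  #16 SA[16]=13  'egbbaabgeddfeegg'
  #17 SA[17]=9  'egecegbbaabgeddfeegg'
  #18 SA[18]=26  'egg'
  #19 SA[19]=3  'fddaffegecegbbaabgeddfeegg'
  #20 SA[20]=24  'feegg'
  #21 SA[21]=8  'fegecegbbaabgeddfeegg'
  #22 SA[22]=7  'ffegecegbbaabgeddfeegg'
  #23 SA[23]=28  'g'
  #24 SA[24]=14  'gbbaabgeddfeegg'
  #25 SA[25]=1  'gbfddaffegecegbbaabgeddfeegg'
  #26 SA[26]=10  'gecegbbaabgeddfeegg'
  #27 SA[27]=20  'geddfeegg'
  #28 SA[28]=27  'gg'

[17, 18, 6, 16, 15, 2, 19, 12, 0, 5, 4, 22, 23, 11, 21, 25, 13, 9, 26, 3, 24, 8, 7, 28, 14, 1, 10, 20, 27]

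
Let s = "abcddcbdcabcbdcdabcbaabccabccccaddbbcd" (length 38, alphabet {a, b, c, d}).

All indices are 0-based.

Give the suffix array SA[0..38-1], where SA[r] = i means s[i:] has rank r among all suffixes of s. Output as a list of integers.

[20, 16, 9, 21, 25, 0, 31, 19, 34, 17, 10, 22, 26, 35, 1, 6, 12, 8, 24, 30, 18, 5, 11, 23, 29, 28, 27, 36, 14, 2, 37, 15, 33, 7, 4, 13, 32, 3]

rank | idx | suffix
   0 |  20 | aabccabccccaddbbcd
   1 |  16 | abcbaabccabccccaddbbcd
   2 |   9 | abcbdcdabcbaabccabccccaddbbcd
   3 |  21 | abccabccccaddbbcd
   4 |  25 | abccccaddbbcd
   5 |   0 | abcddcbdcabcbdcdabcbaabccabccccaddbbcd
   6 |  31 | addbbcd
   7 |  19 | baabccabccccaddbbcd
   8 |  34 | bbcd
   9 |  17 | bcbaabccabccccaddbbcd
  10 |  10 | bcbdcdabcbaabccabccccaddbbcd
  11 |  22 | bccabccccaddbbcd
  12 |  26 | bccccaddbbcd
  13 |  35 | bcd
  14 |   1 | bcddcbdcabcbdcdabcbaabccabccccaddbbcd
  15 |   6 | bdcabcbdcdabcbaabccabccccaddbbcd
  16 |  12 | bdcdabcbaabccabccccaddbbcd
  17 |   8 | cabcbdcdabcbaabccabccccaddbbcd
  18 |  24 | cabccccaddbbcd
  19 |  30 | caddbbcd
  20 |  18 | cbaabccabccccaddbbcd
  21 |   5 | cbdcabcbdcdabcbaabccabccccaddbbcd
  22 |  11 | cbdcdabcbaabccabccccaddbbcd
  23 |  23 | ccabccccaddbbcd
  24 |  29 | ccaddbbcd
  25 |  28 | cccaddbbcd
  26 |  27 | ccccaddbbcd
  27 |  36 | cd
  28 |  14 | cdabcbaabccabccccaddbbcd
  29 |   2 | cddcbdcabcbdcdabcbaabccabccccaddbbcd
  30 |  37 | d
  31 |  15 | dabcbaabccabccccaddbbcd
  32 |  33 | dbbcd
  33 |   7 | dcabcbdcdabcbaabccabccccaddbbcd
  34 |   4 | dcbdcabcbdcdabcbaabccabccccaddbbcd
  35 |  13 | dcdabcbaabccabccccaddbbcd
  36 |  32 | ddbbcd
  37 |   3 | ddcbdcabcbdcdabcbaabccabccccaddbbcd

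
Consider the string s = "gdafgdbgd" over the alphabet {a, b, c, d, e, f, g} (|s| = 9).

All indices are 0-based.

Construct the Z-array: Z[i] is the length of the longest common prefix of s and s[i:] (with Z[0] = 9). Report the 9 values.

Z[0]=9
i=1: outside box; Z[1]=0
i=2: outside box; Z[2]=0
i=3: outside box; Z[3]=0
i=4: outside box; Z[4]=2 grow→box=[4,6)
i=5: min(r-i=1, Z[1]=0)=0; Z[5]=0
i=6: outside box; Z[6]=0
i=7: outside box; Z[7]=2 grow→box=[7,9)
i=8: min(r-i=1, Z[1]=0)=0; Z[8]=0

[9, 0, 0, 0, 2, 0, 0, 2, 0]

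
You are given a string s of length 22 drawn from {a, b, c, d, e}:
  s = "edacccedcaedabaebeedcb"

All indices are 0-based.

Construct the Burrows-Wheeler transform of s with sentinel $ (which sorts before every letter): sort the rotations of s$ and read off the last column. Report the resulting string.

rank  rotation                 last
    0  $edacccedcaedabaebeedcb  b
    1  abaebeedcb$edacccedcaed  d
    2  acccedcaedabaebeedcb$ed  d
    3  aebeedcb$edacccedcaedab  b
    4  aedabaebeedcb$edacccedc  c
    5  b$edacccedcaedabaebeedc  c
    6  baebeedcb$edacccedcaeda  a
    7  beedcb$edacccedcaedabae  e
    8  caedabaebeedcb$edaccced  d
    9  cb$edacccedcaedabaebeed  d
   10  cccedcaedabaebeedcb$eda  a
   11  ccedcaedabaebeedcb$edac  c
   12  cedcaedabaebeedcb$edacc  c
   13  dabaebeedcb$edacccedcae  e
   14  dacccedcaedabaebeedcb$e  e
   15  dcaedabaebeedcb$edaccce  e
   16  dcb$edacccedcaedabaebee  e
   17  ebeedcb$edacccedcaedaba  a
   18  edabaebeedcb$edacccedca  a
   19  edacccedcaedabaebeedcb$  $
   20  edcaedabaebeedcb$edaccc  c
   21  edcb$edacccedcaedabaebe  e
   22  eedcb$edacccedcaedabaeb  b

bddbccaeddacceeeeaa$ceb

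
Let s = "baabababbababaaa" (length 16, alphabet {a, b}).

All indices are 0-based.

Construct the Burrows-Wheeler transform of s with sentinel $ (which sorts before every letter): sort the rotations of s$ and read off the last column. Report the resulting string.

aaabbbbabba$abaaa

rank  rotation           last
    0  $baabababbababaaa  a
    1  a$baabababbababaa  a
    2  aa$baabababbababa  a
    3  aaa$baabababbabab  b
    4  aabababbababaaa$b  b
    5  abaaa$baabababbab  b
    6  ababaaa$baabababb  b
    7  abababbababaaa$ba  a
    8  ababbababaaa$baab  b
    9  abbababaaa$baabab  b
   10  baaa$baabababbaba  a
   11  baabababbababaaa$  $
   12  babaaa$baabababba  a
   13  bababaaa$baababab  b
   14  bababbababaaa$baa  a
   15  babbababaaa$baaba  a
   16  bbababaaa$baababa  a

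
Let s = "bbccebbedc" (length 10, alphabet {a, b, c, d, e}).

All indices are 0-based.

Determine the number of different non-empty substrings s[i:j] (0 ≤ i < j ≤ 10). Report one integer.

sorted suffixes:
  #0 SA[0]=0  'bbccebbedc'
  #1 SA[1]=5  'bbedc'
  #2 SA[2]=1  'bccebbedc'
  #3 SA[3]=6  'bedc'
  #4 SA[4]=9  'c'
  #5 SA[5]=2  'ccebbedc'
  #6 SA[6]=3  'cebbedc'
  #7 SA[7]=8  'dc'
  #8 SA[8]=4  'ebbedc'
  #9 SA[9]=7  'edc'

SA = [0, 5, 1, 6, 9, 2, 3, 8, 4, 7]
[i] adj suffixes → lcp
  [1] 0/5 → 2 ('bb')
  [2] 5/1 → 1 ('b')
  [3] 1/6 → 1 ('b')
  [4] 6/9 → 0 ('')
  [5] 9/2 → 1 ('c')
  [6] 2/3 → 1 ('c')
  [7] 3/8 → 0 ('')
  [8] 8/4 → 0 ('')
  [9] 4/7 → 1 ('e')

n(n+1)/2 = 10·11/2 = 55
Σ LCP = 0 + 2 + 1 + 1 + 0 + 1 + 1 + 0 + 0 + 1 = 7
distinct = 55 − 7 = 48

48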